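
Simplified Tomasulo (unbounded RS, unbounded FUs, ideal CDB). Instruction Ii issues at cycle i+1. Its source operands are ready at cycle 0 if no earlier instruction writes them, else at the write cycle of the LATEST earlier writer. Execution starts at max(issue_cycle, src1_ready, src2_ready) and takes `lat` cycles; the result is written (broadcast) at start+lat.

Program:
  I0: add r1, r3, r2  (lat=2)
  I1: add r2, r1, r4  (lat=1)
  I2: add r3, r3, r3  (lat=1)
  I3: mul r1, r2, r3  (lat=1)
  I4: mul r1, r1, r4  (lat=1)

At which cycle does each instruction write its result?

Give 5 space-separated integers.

Answer: 3 4 4 5 6

Derivation:
I0 add r1: issue@1 deps=(None,None) exec_start@1 write@3
I1 add r2: issue@2 deps=(0,None) exec_start@3 write@4
I2 add r3: issue@3 deps=(None,None) exec_start@3 write@4
I3 mul r1: issue@4 deps=(1,2) exec_start@4 write@5
I4 mul r1: issue@5 deps=(3,None) exec_start@5 write@6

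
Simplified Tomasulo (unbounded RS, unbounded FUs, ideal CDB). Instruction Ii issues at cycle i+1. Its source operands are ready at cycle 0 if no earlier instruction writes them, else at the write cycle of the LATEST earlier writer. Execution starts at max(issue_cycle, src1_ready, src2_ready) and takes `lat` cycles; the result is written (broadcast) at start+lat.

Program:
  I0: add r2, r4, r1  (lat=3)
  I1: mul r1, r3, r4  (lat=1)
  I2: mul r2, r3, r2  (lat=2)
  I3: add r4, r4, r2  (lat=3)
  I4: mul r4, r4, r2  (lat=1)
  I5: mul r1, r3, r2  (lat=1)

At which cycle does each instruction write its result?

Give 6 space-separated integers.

I0 add r2: issue@1 deps=(None,None) exec_start@1 write@4
I1 mul r1: issue@2 deps=(None,None) exec_start@2 write@3
I2 mul r2: issue@3 deps=(None,0) exec_start@4 write@6
I3 add r4: issue@4 deps=(None,2) exec_start@6 write@9
I4 mul r4: issue@5 deps=(3,2) exec_start@9 write@10
I5 mul r1: issue@6 deps=(None,2) exec_start@6 write@7

Answer: 4 3 6 9 10 7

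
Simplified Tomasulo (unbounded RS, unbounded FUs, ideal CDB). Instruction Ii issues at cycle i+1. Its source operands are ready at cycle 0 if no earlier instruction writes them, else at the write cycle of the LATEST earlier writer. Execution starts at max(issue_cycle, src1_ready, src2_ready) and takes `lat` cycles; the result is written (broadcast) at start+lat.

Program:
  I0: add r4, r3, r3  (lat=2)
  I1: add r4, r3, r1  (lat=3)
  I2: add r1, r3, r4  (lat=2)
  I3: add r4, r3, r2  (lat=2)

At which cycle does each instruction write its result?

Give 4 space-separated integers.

I0 add r4: issue@1 deps=(None,None) exec_start@1 write@3
I1 add r4: issue@2 deps=(None,None) exec_start@2 write@5
I2 add r1: issue@3 deps=(None,1) exec_start@5 write@7
I3 add r4: issue@4 deps=(None,None) exec_start@4 write@6

Answer: 3 5 7 6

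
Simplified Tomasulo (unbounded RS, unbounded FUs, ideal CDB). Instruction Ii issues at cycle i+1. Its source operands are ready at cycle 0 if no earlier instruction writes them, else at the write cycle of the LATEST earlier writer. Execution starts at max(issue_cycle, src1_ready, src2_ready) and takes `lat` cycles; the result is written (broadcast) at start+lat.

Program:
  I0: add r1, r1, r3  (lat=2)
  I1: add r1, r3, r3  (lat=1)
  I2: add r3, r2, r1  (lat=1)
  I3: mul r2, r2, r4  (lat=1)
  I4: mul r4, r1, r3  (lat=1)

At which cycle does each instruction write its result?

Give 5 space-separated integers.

I0 add r1: issue@1 deps=(None,None) exec_start@1 write@3
I1 add r1: issue@2 deps=(None,None) exec_start@2 write@3
I2 add r3: issue@3 deps=(None,1) exec_start@3 write@4
I3 mul r2: issue@4 deps=(None,None) exec_start@4 write@5
I4 mul r4: issue@5 deps=(1,2) exec_start@5 write@6

Answer: 3 3 4 5 6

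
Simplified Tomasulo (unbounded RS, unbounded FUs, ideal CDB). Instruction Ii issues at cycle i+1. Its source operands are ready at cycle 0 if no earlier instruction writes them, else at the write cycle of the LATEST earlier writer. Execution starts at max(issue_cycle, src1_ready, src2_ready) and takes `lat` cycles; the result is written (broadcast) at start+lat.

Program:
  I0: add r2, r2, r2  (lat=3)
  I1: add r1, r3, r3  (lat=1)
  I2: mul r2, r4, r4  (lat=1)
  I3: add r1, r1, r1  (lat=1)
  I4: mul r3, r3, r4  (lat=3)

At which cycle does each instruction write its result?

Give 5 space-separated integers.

Answer: 4 3 4 5 8

Derivation:
I0 add r2: issue@1 deps=(None,None) exec_start@1 write@4
I1 add r1: issue@2 deps=(None,None) exec_start@2 write@3
I2 mul r2: issue@3 deps=(None,None) exec_start@3 write@4
I3 add r1: issue@4 deps=(1,1) exec_start@4 write@5
I4 mul r3: issue@5 deps=(None,None) exec_start@5 write@8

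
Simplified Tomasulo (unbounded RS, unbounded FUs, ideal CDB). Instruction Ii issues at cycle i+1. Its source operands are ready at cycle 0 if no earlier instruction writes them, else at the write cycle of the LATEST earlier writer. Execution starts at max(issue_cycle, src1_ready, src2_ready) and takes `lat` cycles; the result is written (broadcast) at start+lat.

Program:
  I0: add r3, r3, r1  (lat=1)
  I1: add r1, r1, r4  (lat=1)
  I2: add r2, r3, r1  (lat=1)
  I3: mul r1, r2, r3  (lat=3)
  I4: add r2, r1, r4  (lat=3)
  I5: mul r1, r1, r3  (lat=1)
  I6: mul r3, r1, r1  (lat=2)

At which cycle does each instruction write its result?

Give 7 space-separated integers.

Answer: 2 3 4 7 10 8 10

Derivation:
I0 add r3: issue@1 deps=(None,None) exec_start@1 write@2
I1 add r1: issue@2 deps=(None,None) exec_start@2 write@3
I2 add r2: issue@3 deps=(0,1) exec_start@3 write@4
I3 mul r1: issue@4 deps=(2,0) exec_start@4 write@7
I4 add r2: issue@5 deps=(3,None) exec_start@7 write@10
I5 mul r1: issue@6 deps=(3,0) exec_start@7 write@8
I6 mul r3: issue@7 deps=(5,5) exec_start@8 write@10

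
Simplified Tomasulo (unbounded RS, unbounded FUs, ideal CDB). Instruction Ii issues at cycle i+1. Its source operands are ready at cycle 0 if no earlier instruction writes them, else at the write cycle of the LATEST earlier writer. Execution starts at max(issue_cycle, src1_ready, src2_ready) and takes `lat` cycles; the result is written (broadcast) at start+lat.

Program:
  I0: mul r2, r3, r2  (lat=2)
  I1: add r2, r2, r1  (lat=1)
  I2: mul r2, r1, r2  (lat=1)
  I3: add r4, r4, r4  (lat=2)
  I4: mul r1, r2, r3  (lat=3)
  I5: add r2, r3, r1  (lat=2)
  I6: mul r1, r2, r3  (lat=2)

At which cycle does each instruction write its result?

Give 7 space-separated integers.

I0 mul r2: issue@1 deps=(None,None) exec_start@1 write@3
I1 add r2: issue@2 deps=(0,None) exec_start@3 write@4
I2 mul r2: issue@3 deps=(None,1) exec_start@4 write@5
I3 add r4: issue@4 deps=(None,None) exec_start@4 write@6
I4 mul r1: issue@5 deps=(2,None) exec_start@5 write@8
I5 add r2: issue@6 deps=(None,4) exec_start@8 write@10
I6 mul r1: issue@7 deps=(5,None) exec_start@10 write@12

Answer: 3 4 5 6 8 10 12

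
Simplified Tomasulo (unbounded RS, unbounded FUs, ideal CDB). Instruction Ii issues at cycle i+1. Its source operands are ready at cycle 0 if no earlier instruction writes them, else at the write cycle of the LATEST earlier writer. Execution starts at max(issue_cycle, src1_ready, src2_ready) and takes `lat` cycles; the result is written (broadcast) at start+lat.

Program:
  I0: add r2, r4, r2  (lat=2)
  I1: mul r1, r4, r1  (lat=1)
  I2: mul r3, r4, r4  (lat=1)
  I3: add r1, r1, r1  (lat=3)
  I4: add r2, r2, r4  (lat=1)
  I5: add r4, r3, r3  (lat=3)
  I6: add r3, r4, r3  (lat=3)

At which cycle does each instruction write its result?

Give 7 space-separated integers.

I0 add r2: issue@1 deps=(None,None) exec_start@1 write@3
I1 mul r1: issue@2 deps=(None,None) exec_start@2 write@3
I2 mul r3: issue@3 deps=(None,None) exec_start@3 write@4
I3 add r1: issue@4 deps=(1,1) exec_start@4 write@7
I4 add r2: issue@5 deps=(0,None) exec_start@5 write@6
I5 add r4: issue@6 deps=(2,2) exec_start@6 write@9
I6 add r3: issue@7 deps=(5,2) exec_start@9 write@12

Answer: 3 3 4 7 6 9 12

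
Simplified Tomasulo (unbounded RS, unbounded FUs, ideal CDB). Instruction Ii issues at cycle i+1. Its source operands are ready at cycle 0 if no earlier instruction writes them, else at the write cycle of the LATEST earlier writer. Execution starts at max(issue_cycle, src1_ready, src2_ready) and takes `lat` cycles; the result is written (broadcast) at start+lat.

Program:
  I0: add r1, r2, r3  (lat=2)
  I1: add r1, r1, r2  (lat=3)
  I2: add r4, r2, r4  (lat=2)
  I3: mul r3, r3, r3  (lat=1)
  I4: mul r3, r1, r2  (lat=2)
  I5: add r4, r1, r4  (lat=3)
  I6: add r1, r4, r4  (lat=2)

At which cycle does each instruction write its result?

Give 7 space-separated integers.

Answer: 3 6 5 5 8 9 11

Derivation:
I0 add r1: issue@1 deps=(None,None) exec_start@1 write@3
I1 add r1: issue@2 deps=(0,None) exec_start@3 write@6
I2 add r4: issue@3 deps=(None,None) exec_start@3 write@5
I3 mul r3: issue@4 deps=(None,None) exec_start@4 write@5
I4 mul r3: issue@5 deps=(1,None) exec_start@6 write@8
I5 add r4: issue@6 deps=(1,2) exec_start@6 write@9
I6 add r1: issue@7 deps=(5,5) exec_start@9 write@11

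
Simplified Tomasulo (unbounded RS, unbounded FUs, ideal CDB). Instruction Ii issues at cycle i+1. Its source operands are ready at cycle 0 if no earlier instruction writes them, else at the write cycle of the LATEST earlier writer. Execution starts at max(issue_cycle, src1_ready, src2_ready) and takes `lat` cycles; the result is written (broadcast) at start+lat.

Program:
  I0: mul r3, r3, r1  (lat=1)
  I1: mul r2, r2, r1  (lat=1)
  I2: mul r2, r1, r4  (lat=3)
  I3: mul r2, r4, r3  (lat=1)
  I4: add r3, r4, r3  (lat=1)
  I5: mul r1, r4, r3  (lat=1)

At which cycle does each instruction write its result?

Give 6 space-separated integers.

I0 mul r3: issue@1 deps=(None,None) exec_start@1 write@2
I1 mul r2: issue@2 deps=(None,None) exec_start@2 write@3
I2 mul r2: issue@3 deps=(None,None) exec_start@3 write@6
I3 mul r2: issue@4 deps=(None,0) exec_start@4 write@5
I4 add r3: issue@5 deps=(None,0) exec_start@5 write@6
I5 mul r1: issue@6 deps=(None,4) exec_start@6 write@7

Answer: 2 3 6 5 6 7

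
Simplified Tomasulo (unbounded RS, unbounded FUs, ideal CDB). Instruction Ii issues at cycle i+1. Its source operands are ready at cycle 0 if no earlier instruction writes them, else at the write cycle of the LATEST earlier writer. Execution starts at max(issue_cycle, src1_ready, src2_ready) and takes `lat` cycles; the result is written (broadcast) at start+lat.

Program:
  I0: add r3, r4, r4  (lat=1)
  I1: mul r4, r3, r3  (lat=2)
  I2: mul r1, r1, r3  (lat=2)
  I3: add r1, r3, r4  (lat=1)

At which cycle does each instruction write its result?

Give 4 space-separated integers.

I0 add r3: issue@1 deps=(None,None) exec_start@1 write@2
I1 mul r4: issue@2 deps=(0,0) exec_start@2 write@4
I2 mul r1: issue@3 deps=(None,0) exec_start@3 write@5
I3 add r1: issue@4 deps=(0,1) exec_start@4 write@5

Answer: 2 4 5 5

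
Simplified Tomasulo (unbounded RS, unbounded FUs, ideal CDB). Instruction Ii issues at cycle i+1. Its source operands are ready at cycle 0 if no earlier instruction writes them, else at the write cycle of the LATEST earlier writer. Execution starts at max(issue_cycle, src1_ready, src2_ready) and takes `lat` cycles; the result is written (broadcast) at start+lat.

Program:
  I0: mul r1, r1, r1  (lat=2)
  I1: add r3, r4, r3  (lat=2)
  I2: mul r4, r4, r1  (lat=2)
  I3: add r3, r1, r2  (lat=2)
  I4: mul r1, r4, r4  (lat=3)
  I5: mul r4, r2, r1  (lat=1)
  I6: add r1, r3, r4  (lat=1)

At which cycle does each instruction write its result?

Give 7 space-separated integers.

Answer: 3 4 5 6 8 9 10

Derivation:
I0 mul r1: issue@1 deps=(None,None) exec_start@1 write@3
I1 add r3: issue@2 deps=(None,None) exec_start@2 write@4
I2 mul r4: issue@3 deps=(None,0) exec_start@3 write@5
I3 add r3: issue@4 deps=(0,None) exec_start@4 write@6
I4 mul r1: issue@5 deps=(2,2) exec_start@5 write@8
I5 mul r4: issue@6 deps=(None,4) exec_start@8 write@9
I6 add r1: issue@7 deps=(3,5) exec_start@9 write@10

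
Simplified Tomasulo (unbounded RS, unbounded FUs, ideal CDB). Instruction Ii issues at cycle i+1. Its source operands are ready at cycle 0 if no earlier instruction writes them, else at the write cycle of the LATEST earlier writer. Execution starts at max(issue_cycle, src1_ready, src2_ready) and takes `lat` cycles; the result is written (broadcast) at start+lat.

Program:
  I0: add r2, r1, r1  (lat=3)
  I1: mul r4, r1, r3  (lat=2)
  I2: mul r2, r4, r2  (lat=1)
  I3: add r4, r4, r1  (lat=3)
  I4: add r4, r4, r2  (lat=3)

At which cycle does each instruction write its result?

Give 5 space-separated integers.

Answer: 4 4 5 7 10

Derivation:
I0 add r2: issue@1 deps=(None,None) exec_start@1 write@4
I1 mul r4: issue@2 deps=(None,None) exec_start@2 write@4
I2 mul r2: issue@3 deps=(1,0) exec_start@4 write@5
I3 add r4: issue@4 deps=(1,None) exec_start@4 write@7
I4 add r4: issue@5 deps=(3,2) exec_start@7 write@10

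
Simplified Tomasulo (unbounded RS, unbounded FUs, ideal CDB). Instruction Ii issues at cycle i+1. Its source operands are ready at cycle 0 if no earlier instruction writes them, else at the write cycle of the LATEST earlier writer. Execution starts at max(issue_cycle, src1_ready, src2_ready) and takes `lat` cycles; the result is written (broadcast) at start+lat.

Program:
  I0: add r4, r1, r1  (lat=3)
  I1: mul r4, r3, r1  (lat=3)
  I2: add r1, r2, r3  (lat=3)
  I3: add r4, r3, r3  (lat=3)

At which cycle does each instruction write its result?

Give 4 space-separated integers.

Answer: 4 5 6 7

Derivation:
I0 add r4: issue@1 deps=(None,None) exec_start@1 write@4
I1 mul r4: issue@2 deps=(None,None) exec_start@2 write@5
I2 add r1: issue@3 deps=(None,None) exec_start@3 write@6
I3 add r4: issue@4 deps=(None,None) exec_start@4 write@7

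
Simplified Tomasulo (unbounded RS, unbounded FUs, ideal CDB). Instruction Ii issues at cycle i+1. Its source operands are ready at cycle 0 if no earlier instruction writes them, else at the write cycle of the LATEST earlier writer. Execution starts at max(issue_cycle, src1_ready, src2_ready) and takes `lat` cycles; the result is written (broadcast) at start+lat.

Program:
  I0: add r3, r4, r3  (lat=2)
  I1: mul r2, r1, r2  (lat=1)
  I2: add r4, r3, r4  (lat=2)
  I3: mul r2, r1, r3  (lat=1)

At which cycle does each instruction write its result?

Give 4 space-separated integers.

Answer: 3 3 5 5

Derivation:
I0 add r3: issue@1 deps=(None,None) exec_start@1 write@3
I1 mul r2: issue@2 deps=(None,None) exec_start@2 write@3
I2 add r4: issue@3 deps=(0,None) exec_start@3 write@5
I3 mul r2: issue@4 deps=(None,0) exec_start@4 write@5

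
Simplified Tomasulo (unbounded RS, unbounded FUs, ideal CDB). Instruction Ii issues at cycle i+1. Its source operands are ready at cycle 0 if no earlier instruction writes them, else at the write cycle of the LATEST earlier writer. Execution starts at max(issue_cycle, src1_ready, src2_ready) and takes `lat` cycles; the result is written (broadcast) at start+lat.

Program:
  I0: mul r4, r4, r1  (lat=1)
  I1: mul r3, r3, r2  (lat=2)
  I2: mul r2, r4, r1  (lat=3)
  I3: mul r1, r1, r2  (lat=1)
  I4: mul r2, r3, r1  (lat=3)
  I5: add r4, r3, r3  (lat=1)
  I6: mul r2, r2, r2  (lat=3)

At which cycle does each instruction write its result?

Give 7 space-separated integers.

I0 mul r4: issue@1 deps=(None,None) exec_start@1 write@2
I1 mul r3: issue@2 deps=(None,None) exec_start@2 write@4
I2 mul r2: issue@3 deps=(0,None) exec_start@3 write@6
I3 mul r1: issue@4 deps=(None,2) exec_start@6 write@7
I4 mul r2: issue@5 deps=(1,3) exec_start@7 write@10
I5 add r4: issue@6 deps=(1,1) exec_start@6 write@7
I6 mul r2: issue@7 deps=(4,4) exec_start@10 write@13

Answer: 2 4 6 7 10 7 13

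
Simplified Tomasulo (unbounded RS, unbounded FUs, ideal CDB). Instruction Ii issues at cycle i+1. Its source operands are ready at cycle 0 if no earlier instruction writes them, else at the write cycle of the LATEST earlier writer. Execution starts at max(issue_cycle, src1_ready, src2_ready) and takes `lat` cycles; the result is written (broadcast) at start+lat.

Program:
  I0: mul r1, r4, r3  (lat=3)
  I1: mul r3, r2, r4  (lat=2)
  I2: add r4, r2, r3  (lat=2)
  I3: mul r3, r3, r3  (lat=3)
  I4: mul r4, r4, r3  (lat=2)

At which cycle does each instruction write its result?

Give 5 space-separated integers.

Answer: 4 4 6 7 9

Derivation:
I0 mul r1: issue@1 deps=(None,None) exec_start@1 write@4
I1 mul r3: issue@2 deps=(None,None) exec_start@2 write@4
I2 add r4: issue@3 deps=(None,1) exec_start@4 write@6
I3 mul r3: issue@4 deps=(1,1) exec_start@4 write@7
I4 mul r4: issue@5 deps=(2,3) exec_start@7 write@9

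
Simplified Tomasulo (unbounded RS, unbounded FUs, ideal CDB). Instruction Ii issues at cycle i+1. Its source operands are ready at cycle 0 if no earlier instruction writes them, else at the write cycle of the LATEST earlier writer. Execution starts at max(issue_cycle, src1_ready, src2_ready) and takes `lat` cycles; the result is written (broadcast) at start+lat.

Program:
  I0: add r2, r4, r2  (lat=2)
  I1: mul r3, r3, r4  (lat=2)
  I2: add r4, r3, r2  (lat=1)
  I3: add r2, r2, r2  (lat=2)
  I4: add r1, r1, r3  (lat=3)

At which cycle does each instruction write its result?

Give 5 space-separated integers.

Answer: 3 4 5 6 8

Derivation:
I0 add r2: issue@1 deps=(None,None) exec_start@1 write@3
I1 mul r3: issue@2 deps=(None,None) exec_start@2 write@4
I2 add r4: issue@3 deps=(1,0) exec_start@4 write@5
I3 add r2: issue@4 deps=(0,0) exec_start@4 write@6
I4 add r1: issue@5 deps=(None,1) exec_start@5 write@8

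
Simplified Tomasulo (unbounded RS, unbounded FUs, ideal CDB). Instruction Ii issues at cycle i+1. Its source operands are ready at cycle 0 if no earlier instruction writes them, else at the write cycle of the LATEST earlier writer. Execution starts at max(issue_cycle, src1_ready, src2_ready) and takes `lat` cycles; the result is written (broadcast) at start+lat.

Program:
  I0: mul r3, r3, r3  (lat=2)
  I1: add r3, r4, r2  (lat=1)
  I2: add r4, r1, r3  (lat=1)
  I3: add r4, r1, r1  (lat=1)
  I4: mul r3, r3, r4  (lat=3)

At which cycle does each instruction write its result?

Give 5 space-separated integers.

Answer: 3 3 4 5 8

Derivation:
I0 mul r3: issue@1 deps=(None,None) exec_start@1 write@3
I1 add r3: issue@2 deps=(None,None) exec_start@2 write@3
I2 add r4: issue@3 deps=(None,1) exec_start@3 write@4
I3 add r4: issue@4 deps=(None,None) exec_start@4 write@5
I4 mul r3: issue@5 deps=(1,3) exec_start@5 write@8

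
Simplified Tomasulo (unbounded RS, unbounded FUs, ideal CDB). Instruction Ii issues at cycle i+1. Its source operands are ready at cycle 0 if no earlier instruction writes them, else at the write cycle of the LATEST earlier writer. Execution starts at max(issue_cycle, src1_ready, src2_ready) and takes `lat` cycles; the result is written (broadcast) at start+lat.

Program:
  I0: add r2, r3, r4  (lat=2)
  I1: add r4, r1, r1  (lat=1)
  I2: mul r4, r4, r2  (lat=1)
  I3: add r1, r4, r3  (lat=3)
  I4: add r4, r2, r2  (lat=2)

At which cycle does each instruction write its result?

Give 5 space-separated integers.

Answer: 3 3 4 7 7

Derivation:
I0 add r2: issue@1 deps=(None,None) exec_start@1 write@3
I1 add r4: issue@2 deps=(None,None) exec_start@2 write@3
I2 mul r4: issue@3 deps=(1,0) exec_start@3 write@4
I3 add r1: issue@4 deps=(2,None) exec_start@4 write@7
I4 add r4: issue@5 deps=(0,0) exec_start@5 write@7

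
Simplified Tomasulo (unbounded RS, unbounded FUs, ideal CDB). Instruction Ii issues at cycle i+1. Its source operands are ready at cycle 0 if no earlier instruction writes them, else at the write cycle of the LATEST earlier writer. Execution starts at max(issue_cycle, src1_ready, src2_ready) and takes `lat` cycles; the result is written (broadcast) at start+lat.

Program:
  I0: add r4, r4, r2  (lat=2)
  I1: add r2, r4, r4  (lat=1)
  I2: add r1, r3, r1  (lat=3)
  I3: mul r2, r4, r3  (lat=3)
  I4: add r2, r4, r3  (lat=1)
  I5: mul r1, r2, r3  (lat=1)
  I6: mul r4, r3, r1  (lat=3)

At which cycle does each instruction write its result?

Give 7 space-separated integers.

Answer: 3 4 6 7 6 7 10

Derivation:
I0 add r4: issue@1 deps=(None,None) exec_start@1 write@3
I1 add r2: issue@2 deps=(0,0) exec_start@3 write@4
I2 add r1: issue@3 deps=(None,None) exec_start@3 write@6
I3 mul r2: issue@4 deps=(0,None) exec_start@4 write@7
I4 add r2: issue@5 deps=(0,None) exec_start@5 write@6
I5 mul r1: issue@6 deps=(4,None) exec_start@6 write@7
I6 mul r4: issue@7 deps=(None,5) exec_start@7 write@10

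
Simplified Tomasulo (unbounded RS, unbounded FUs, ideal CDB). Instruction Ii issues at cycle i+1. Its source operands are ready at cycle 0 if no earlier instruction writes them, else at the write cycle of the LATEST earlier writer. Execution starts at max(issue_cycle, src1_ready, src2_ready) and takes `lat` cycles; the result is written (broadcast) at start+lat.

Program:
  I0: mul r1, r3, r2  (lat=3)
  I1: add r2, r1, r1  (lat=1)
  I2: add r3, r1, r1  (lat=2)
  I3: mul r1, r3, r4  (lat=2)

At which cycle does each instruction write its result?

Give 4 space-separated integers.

I0 mul r1: issue@1 deps=(None,None) exec_start@1 write@4
I1 add r2: issue@2 deps=(0,0) exec_start@4 write@5
I2 add r3: issue@3 deps=(0,0) exec_start@4 write@6
I3 mul r1: issue@4 deps=(2,None) exec_start@6 write@8

Answer: 4 5 6 8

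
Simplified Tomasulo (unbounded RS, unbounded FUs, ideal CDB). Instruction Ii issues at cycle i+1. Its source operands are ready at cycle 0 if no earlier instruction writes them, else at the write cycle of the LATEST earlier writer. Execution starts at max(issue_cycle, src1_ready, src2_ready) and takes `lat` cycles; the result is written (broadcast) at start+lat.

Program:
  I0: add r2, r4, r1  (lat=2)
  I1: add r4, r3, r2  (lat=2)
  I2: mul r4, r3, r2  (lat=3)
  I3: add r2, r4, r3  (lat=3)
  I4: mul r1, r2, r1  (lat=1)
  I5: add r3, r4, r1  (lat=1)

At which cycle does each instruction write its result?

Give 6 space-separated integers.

I0 add r2: issue@1 deps=(None,None) exec_start@1 write@3
I1 add r4: issue@2 deps=(None,0) exec_start@3 write@5
I2 mul r4: issue@3 deps=(None,0) exec_start@3 write@6
I3 add r2: issue@4 deps=(2,None) exec_start@6 write@9
I4 mul r1: issue@5 deps=(3,None) exec_start@9 write@10
I5 add r3: issue@6 deps=(2,4) exec_start@10 write@11

Answer: 3 5 6 9 10 11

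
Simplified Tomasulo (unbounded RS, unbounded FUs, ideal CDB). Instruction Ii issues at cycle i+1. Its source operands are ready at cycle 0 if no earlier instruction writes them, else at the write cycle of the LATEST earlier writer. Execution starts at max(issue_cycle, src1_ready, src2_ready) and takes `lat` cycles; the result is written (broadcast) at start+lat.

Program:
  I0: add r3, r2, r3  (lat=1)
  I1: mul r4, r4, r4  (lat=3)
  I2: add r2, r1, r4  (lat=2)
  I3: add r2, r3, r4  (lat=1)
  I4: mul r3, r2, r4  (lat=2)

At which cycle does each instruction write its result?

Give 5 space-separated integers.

I0 add r3: issue@1 deps=(None,None) exec_start@1 write@2
I1 mul r4: issue@2 deps=(None,None) exec_start@2 write@5
I2 add r2: issue@3 deps=(None,1) exec_start@5 write@7
I3 add r2: issue@4 deps=(0,1) exec_start@5 write@6
I4 mul r3: issue@5 deps=(3,1) exec_start@6 write@8

Answer: 2 5 7 6 8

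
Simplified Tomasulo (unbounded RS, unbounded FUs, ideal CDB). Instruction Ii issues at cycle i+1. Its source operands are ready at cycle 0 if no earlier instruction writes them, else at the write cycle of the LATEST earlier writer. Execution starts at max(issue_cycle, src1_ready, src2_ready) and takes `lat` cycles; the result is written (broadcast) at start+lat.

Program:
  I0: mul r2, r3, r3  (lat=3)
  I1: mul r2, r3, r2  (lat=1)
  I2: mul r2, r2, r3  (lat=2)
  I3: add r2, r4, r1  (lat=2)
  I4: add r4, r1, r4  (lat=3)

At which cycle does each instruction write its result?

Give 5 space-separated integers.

I0 mul r2: issue@1 deps=(None,None) exec_start@1 write@4
I1 mul r2: issue@2 deps=(None,0) exec_start@4 write@5
I2 mul r2: issue@3 deps=(1,None) exec_start@5 write@7
I3 add r2: issue@4 deps=(None,None) exec_start@4 write@6
I4 add r4: issue@5 deps=(None,None) exec_start@5 write@8

Answer: 4 5 7 6 8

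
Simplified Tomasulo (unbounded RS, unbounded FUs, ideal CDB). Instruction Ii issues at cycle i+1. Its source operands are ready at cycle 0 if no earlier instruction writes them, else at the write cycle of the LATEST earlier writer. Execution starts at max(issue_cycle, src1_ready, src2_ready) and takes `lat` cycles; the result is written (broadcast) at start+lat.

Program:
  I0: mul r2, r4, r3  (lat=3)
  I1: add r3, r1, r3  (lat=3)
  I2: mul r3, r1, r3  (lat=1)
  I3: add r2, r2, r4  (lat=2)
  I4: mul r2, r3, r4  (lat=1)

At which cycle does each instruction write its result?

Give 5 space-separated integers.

Answer: 4 5 6 6 7

Derivation:
I0 mul r2: issue@1 deps=(None,None) exec_start@1 write@4
I1 add r3: issue@2 deps=(None,None) exec_start@2 write@5
I2 mul r3: issue@3 deps=(None,1) exec_start@5 write@6
I3 add r2: issue@4 deps=(0,None) exec_start@4 write@6
I4 mul r2: issue@5 deps=(2,None) exec_start@6 write@7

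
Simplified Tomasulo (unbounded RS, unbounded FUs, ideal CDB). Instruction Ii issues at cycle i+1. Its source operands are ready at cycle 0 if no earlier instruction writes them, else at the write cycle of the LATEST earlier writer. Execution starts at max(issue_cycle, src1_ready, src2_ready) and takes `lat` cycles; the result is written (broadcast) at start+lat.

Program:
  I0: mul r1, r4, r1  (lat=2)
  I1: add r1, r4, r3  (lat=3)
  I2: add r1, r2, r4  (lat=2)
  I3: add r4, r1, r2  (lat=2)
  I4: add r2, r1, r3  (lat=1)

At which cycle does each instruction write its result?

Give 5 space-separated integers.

I0 mul r1: issue@1 deps=(None,None) exec_start@1 write@3
I1 add r1: issue@2 deps=(None,None) exec_start@2 write@5
I2 add r1: issue@3 deps=(None,None) exec_start@3 write@5
I3 add r4: issue@4 deps=(2,None) exec_start@5 write@7
I4 add r2: issue@5 deps=(2,None) exec_start@5 write@6

Answer: 3 5 5 7 6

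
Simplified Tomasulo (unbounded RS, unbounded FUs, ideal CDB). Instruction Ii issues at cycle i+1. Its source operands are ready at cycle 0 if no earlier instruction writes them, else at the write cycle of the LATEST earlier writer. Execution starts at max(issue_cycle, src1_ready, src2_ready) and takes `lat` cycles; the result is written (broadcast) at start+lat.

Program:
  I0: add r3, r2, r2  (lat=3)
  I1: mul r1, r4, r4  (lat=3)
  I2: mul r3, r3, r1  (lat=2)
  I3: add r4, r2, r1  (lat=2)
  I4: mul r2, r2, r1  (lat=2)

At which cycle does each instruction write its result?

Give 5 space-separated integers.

I0 add r3: issue@1 deps=(None,None) exec_start@1 write@4
I1 mul r1: issue@2 deps=(None,None) exec_start@2 write@5
I2 mul r3: issue@3 deps=(0,1) exec_start@5 write@7
I3 add r4: issue@4 deps=(None,1) exec_start@5 write@7
I4 mul r2: issue@5 deps=(None,1) exec_start@5 write@7

Answer: 4 5 7 7 7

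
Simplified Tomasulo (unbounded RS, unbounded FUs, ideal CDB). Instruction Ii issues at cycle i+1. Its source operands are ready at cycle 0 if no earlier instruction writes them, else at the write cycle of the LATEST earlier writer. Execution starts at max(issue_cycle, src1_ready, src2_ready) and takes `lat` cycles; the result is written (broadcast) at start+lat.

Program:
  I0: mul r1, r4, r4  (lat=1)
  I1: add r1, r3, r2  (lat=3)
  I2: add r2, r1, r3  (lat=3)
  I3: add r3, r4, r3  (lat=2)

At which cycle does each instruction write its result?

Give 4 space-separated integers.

I0 mul r1: issue@1 deps=(None,None) exec_start@1 write@2
I1 add r1: issue@2 deps=(None,None) exec_start@2 write@5
I2 add r2: issue@3 deps=(1,None) exec_start@5 write@8
I3 add r3: issue@4 deps=(None,None) exec_start@4 write@6

Answer: 2 5 8 6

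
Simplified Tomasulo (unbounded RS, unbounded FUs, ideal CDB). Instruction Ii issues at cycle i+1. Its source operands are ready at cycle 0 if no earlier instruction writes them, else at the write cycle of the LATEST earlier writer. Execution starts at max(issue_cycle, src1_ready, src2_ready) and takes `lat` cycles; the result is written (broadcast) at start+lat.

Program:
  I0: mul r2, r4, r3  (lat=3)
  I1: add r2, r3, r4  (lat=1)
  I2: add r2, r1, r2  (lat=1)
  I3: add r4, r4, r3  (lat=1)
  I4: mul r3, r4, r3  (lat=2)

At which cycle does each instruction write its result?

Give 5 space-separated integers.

Answer: 4 3 4 5 7

Derivation:
I0 mul r2: issue@1 deps=(None,None) exec_start@1 write@4
I1 add r2: issue@2 deps=(None,None) exec_start@2 write@3
I2 add r2: issue@3 deps=(None,1) exec_start@3 write@4
I3 add r4: issue@4 deps=(None,None) exec_start@4 write@5
I4 mul r3: issue@5 deps=(3,None) exec_start@5 write@7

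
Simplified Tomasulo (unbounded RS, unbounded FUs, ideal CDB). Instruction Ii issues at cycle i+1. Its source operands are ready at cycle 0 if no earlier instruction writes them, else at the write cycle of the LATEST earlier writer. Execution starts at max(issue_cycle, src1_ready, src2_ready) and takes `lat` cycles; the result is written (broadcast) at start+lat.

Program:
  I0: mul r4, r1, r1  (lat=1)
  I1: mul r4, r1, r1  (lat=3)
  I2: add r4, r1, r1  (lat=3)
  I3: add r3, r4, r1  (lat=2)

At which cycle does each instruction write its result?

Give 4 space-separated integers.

Answer: 2 5 6 8

Derivation:
I0 mul r4: issue@1 deps=(None,None) exec_start@1 write@2
I1 mul r4: issue@2 deps=(None,None) exec_start@2 write@5
I2 add r4: issue@3 deps=(None,None) exec_start@3 write@6
I3 add r3: issue@4 deps=(2,None) exec_start@6 write@8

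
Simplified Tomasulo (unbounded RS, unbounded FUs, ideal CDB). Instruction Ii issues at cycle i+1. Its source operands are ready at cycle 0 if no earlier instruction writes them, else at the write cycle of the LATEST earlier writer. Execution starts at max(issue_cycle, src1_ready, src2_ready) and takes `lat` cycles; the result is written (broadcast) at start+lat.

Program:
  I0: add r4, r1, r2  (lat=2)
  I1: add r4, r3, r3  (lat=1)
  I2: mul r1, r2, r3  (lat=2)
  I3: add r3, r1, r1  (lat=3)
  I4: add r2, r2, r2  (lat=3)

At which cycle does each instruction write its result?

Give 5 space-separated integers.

Answer: 3 3 5 8 8

Derivation:
I0 add r4: issue@1 deps=(None,None) exec_start@1 write@3
I1 add r4: issue@2 deps=(None,None) exec_start@2 write@3
I2 mul r1: issue@3 deps=(None,None) exec_start@3 write@5
I3 add r3: issue@4 deps=(2,2) exec_start@5 write@8
I4 add r2: issue@5 deps=(None,None) exec_start@5 write@8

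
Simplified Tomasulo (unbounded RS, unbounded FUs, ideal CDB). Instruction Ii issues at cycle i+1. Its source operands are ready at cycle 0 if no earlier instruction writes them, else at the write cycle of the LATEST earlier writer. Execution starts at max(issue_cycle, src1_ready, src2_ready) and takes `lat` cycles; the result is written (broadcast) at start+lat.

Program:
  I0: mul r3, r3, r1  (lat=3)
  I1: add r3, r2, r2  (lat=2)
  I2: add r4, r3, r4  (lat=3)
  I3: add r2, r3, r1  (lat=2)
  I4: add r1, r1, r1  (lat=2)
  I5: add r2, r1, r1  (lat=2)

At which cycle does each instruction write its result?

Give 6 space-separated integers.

I0 mul r3: issue@1 deps=(None,None) exec_start@1 write@4
I1 add r3: issue@2 deps=(None,None) exec_start@2 write@4
I2 add r4: issue@3 deps=(1,None) exec_start@4 write@7
I3 add r2: issue@4 deps=(1,None) exec_start@4 write@6
I4 add r1: issue@5 deps=(None,None) exec_start@5 write@7
I5 add r2: issue@6 deps=(4,4) exec_start@7 write@9

Answer: 4 4 7 6 7 9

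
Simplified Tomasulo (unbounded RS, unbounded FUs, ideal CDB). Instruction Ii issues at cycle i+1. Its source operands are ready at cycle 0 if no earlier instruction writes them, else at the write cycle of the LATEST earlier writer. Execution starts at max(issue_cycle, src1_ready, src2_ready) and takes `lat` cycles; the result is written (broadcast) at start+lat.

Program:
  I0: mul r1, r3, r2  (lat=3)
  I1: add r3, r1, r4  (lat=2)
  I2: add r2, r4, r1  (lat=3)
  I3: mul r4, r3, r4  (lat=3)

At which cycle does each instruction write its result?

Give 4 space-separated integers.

Answer: 4 6 7 9

Derivation:
I0 mul r1: issue@1 deps=(None,None) exec_start@1 write@4
I1 add r3: issue@2 deps=(0,None) exec_start@4 write@6
I2 add r2: issue@3 deps=(None,0) exec_start@4 write@7
I3 mul r4: issue@4 deps=(1,None) exec_start@6 write@9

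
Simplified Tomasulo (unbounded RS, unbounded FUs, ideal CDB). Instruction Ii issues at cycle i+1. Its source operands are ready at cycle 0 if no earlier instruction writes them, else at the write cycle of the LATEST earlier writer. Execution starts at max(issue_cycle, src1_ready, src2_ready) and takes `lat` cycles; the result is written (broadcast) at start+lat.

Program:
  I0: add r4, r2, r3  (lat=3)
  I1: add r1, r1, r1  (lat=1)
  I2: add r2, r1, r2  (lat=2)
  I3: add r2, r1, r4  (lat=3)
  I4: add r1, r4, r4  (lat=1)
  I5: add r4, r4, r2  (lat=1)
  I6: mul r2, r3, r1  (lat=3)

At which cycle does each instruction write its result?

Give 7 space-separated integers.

I0 add r4: issue@1 deps=(None,None) exec_start@1 write@4
I1 add r1: issue@2 deps=(None,None) exec_start@2 write@3
I2 add r2: issue@3 deps=(1,None) exec_start@3 write@5
I3 add r2: issue@4 deps=(1,0) exec_start@4 write@7
I4 add r1: issue@5 deps=(0,0) exec_start@5 write@6
I5 add r4: issue@6 deps=(0,3) exec_start@7 write@8
I6 mul r2: issue@7 deps=(None,4) exec_start@7 write@10

Answer: 4 3 5 7 6 8 10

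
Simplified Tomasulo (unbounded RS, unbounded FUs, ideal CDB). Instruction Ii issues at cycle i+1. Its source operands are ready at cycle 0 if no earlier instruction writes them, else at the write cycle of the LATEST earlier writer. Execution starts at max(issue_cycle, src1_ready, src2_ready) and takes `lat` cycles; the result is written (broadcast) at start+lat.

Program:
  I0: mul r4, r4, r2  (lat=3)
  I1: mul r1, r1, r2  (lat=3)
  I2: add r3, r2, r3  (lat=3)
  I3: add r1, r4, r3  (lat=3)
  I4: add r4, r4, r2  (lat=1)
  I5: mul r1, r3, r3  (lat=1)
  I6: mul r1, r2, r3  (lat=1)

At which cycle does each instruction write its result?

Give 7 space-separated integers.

I0 mul r4: issue@1 deps=(None,None) exec_start@1 write@4
I1 mul r1: issue@2 deps=(None,None) exec_start@2 write@5
I2 add r3: issue@3 deps=(None,None) exec_start@3 write@6
I3 add r1: issue@4 deps=(0,2) exec_start@6 write@9
I4 add r4: issue@5 deps=(0,None) exec_start@5 write@6
I5 mul r1: issue@6 deps=(2,2) exec_start@6 write@7
I6 mul r1: issue@7 deps=(None,2) exec_start@7 write@8

Answer: 4 5 6 9 6 7 8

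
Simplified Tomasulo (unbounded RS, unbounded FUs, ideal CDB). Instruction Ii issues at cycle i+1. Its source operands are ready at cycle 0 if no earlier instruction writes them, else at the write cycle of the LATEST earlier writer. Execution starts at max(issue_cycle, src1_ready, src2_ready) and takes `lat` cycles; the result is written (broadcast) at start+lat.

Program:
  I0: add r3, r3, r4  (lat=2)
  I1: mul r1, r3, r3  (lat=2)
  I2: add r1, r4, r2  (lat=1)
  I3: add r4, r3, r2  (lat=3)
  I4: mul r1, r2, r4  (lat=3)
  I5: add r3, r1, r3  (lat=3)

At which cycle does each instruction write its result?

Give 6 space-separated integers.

I0 add r3: issue@1 deps=(None,None) exec_start@1 write@3
I1 mul r1: issue@2 deps=(0,0) exec_start@3 write@5
I2 add r1: issue@3 deps=(None,None) exec_start@3 write@4
I3 add r4: issue@4 deps=(0,None) exec_start@4 write@7
I4 mul r1: issue@5 deps=(None,3) exec_start@7 write@10
I5 add r3: issue@6 deps=(4,0) exec_start@10 write@13

Answer: 3 5 4 7 10 13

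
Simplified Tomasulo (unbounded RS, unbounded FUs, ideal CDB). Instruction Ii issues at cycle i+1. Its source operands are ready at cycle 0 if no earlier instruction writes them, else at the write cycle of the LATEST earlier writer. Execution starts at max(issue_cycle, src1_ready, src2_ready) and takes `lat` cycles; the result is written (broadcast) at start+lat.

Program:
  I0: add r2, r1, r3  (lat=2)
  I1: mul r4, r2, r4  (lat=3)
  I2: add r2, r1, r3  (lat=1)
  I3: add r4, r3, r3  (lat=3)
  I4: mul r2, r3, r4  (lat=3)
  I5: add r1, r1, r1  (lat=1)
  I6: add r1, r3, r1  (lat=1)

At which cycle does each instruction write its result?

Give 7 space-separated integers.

Answer: 3 6 4 7 10 7 8

Derivation:
I0 add r2: issue@1 deps=(None,None) exec_start@1 write@3
I1 mul r4: issue@2 deps=(0,None) exec_start@3 write@6
I2 add r2: issue@3 deps=(None,None) exec_start@3 write@4
I3 add r4: issue@4 deps=(None,None) exec_start@4 write@7
I4 mul r2: issue@5 deps=(None,3) exec_start@7 write@10
I5 add r1: issue@6 deps=(None,None) exec_start@6 write@7
I6 add r1: issue@7 deps=(None,5) exec_start@7 write@8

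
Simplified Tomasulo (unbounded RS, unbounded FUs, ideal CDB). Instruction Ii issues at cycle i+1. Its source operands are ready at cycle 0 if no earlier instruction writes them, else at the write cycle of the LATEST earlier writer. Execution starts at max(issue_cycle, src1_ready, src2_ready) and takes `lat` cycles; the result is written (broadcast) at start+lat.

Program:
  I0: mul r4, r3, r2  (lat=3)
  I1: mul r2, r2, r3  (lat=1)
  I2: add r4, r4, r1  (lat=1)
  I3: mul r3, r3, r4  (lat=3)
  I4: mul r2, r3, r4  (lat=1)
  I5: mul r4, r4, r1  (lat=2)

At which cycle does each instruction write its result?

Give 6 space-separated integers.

Answer: 4 3 5 8 9 8

Derivation:
I0 mul r4: issue@1 deps=(None,None) exec_start@1 write@4
I1 mul r2: issue@2 deps=(None,None) exec_start@2 write@3
I2 add r4: issue@3 deps=(0,None) exec_start@4 write@5
I3 mul r3: issue@4 deps=(None,2) exec_start@5 write@8
I4 mul r2: issue@5 deps=(3,2) exec_start@8 write@9
I5 mul r4: issue@6 deps=(2,None) exec_start@6 write@8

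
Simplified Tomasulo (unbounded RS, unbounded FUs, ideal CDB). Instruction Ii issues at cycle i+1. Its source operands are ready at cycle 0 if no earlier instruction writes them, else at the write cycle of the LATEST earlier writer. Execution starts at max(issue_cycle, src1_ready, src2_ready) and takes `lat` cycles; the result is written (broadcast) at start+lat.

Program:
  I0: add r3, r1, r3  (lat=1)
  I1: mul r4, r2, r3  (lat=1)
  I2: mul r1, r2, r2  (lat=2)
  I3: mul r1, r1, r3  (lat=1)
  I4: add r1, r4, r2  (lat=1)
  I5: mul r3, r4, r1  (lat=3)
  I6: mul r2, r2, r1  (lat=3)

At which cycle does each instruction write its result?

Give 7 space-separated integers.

Answer: 2 3 5 6 6 9 10

Derivation:
I0 add r3: issue@1 deps=(None,None) exec_start@1 write@2
I1 mul r4: issue@2 deps=(None,0) exec_start@2 write@3
I2 mul r1: issue@3 deps=(None,None) exec_start@3 write@5
I3 mul r1: issue@4 deps=(2,0) exec_start@5 write@6
I4 add r1: issue@5 deps=(1,None) exec_start@5 write@6
I5 mul r3: issue@6 deps=(1,4) exec_start@6 write@9
I6 mul r2: issue@7 deps=(None,4) exec_start@7 write@10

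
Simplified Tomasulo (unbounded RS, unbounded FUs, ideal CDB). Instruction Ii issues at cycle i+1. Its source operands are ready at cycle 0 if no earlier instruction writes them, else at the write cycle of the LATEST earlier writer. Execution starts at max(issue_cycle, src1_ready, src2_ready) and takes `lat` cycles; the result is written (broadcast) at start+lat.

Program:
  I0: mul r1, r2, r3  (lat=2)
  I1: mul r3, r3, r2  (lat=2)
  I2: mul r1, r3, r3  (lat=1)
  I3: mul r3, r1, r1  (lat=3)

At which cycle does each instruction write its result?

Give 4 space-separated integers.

I0 mul r1: issue@1 deps=(None,None) exec_start@1 write@3
I1 mul r3: issue@2 deps=(None,None) exec_start@2 write@4
I2 mul r1: issue@3 deps=(1,1) exec_start@4 write@5
I3 mul r3: issue@4 deps=(2,2) exec_start@5 write@8

Answer: 3 4 5 8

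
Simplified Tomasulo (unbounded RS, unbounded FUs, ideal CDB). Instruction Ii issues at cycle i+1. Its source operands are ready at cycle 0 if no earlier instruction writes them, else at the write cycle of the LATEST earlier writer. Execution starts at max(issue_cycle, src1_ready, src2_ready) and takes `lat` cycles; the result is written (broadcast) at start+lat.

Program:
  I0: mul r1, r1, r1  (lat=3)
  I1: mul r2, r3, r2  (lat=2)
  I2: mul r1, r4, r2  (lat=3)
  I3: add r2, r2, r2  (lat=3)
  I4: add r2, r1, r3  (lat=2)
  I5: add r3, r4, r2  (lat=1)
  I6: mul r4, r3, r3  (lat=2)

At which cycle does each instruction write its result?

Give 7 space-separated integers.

Answer: 4 4 7 7 9 10 12

Derivation:
I0 mul r1: issue@1 deps=(None,None) exec_start@1 write@4
I1 mul r2: issue@2 deps=(None,None) exec_start@2 write@4
I2 mul r1: issue@3 deps=(None,1) exec_start@4 write@7
I3 add r2: issue@4 deps=(1,1) exec_start@4 write@7
I4 add r2: issue@5 deps=(2,None) exec_start@7 write@9
I5 add r3: issue@6 deps=(None,4) exec_start@9 write@10
I6 mul r4: issue@7 deps=(5,5) exec_start@10 write@12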